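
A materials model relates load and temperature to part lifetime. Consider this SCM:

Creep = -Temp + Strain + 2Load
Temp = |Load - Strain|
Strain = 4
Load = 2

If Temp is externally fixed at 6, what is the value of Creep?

2

The intervention breaks the incoming arrows to Temp: Temp = |Load - Strain| no longer applies, and Temp = 6.
Creep = -Temp + Strain + 2Load  [with Temp=6, Strain=4, Load=2]  = 2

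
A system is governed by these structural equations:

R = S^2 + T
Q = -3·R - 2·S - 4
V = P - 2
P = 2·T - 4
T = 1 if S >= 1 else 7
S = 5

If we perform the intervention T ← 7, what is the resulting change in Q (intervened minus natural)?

Under do(T=7), the mechanism T = 1 if S >= 1 else 7 is discarded; T is fixed at 7.
R = S^2 + T  [with S=5, T=7]  = 32
Q = -3·R - 2·S - 4  [with R=32, S=5]  = -110
Without intervention: T = 1 if S >= 1 else 7  [with S=5]  = 1; R = S^2 + T  [with S=5, T=1]  = 26; Q = -3·R - 2·S - 4  [with R=26, S=5]  = -92.
Change = -110 − (-92) = -18.

-18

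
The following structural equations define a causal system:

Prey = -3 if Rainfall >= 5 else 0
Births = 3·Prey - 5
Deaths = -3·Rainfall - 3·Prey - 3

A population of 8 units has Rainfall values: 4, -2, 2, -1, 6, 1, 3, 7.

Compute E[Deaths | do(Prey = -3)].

-1.5

Every unit gets Prey=-3 under the intervention. Deaths values become -6, 12, 0, 9, -12, 3, -3, -15; E[Deaths|do(Prey=-3)] = -1.5.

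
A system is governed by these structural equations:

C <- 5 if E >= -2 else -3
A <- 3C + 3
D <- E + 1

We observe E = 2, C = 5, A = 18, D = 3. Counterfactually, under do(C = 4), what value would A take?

15

The intervention breaks the incoming arrows to C: C <- 5 if E >= -2 else -3 no longer applies, and C = 4.
A = 3C + 3  [with C=4]  = 15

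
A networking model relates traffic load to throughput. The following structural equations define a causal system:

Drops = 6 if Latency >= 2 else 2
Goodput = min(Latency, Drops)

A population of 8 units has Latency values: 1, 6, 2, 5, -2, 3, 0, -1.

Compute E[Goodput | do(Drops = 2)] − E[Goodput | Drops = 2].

do(Drops=2) breaks Drops's dependence on Latency. With Drops=2 fixed, Goodput across the units is 1, 2, 2, 2, -2, 2, 0, -1, mean 0.75.
Observing Drops=2 restricts to units where Drops's equation naturally yields 2: Latency ∈ {1, -2, 0, -1}. In that subpopulation Goodput = 1, -2, 0, -1, mean -0.5.
Difference = 0.75 − (-0.5) = 1.25.

1.25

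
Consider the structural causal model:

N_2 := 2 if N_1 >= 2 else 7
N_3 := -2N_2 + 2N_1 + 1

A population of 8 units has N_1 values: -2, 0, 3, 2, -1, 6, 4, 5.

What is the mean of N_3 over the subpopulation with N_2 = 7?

-15

Observing N_2=7 restricts to units where N_2's equation naturally yields 7: N_1 ∈ {-2, 0, -1}. In that subpopulation N_3 = -17, -13, -15, mean -15.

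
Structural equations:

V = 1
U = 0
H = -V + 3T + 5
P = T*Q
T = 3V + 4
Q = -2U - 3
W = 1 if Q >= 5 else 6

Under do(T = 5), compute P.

-15

The intervention breaks the incoming arrows to T: T = 3V + 4 no longer applies, and T = 5.
Q = -2U - 3  [with U=0]  = -3
P = T*Q  [with T=5, Q=-3]  = -15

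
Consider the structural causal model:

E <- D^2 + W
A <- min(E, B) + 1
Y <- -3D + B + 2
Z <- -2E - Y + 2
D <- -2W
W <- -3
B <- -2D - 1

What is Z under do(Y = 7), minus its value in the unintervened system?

Intervening sets Y = 7 and removes its equation (Y <- -3D + B + 2).
D = -2W  [with W=-3]  = 6
E = D^2 + W  [with D=6, W=-3]  = 33
Z = -2E - Y + 2  [with E=33, Y=7]  = -71
Without intervention: D = -2W  [with W=-3]  = 6; E = D^2 + W  [with D=6, W=-3]  = 33; B = -2D - 1  [with D=6]  = -13; Y = -3D + B + 2  [with D=6, B=-13]  = -29; Z = -2E - Y + 2  [with E=33, Y=-29]  = -35.
Change = -71 − (-35) = -36.

-36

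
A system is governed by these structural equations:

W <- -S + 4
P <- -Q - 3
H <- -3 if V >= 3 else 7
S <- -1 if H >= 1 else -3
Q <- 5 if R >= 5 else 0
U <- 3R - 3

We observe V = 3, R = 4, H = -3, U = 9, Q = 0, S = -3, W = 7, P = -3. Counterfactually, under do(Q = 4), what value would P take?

do(Q=4) replaces the equation Q <- 5 if R >= 5 else 0 with the constant Q = 4.
P = -Q - 3  [with Q=4]  = -7

-7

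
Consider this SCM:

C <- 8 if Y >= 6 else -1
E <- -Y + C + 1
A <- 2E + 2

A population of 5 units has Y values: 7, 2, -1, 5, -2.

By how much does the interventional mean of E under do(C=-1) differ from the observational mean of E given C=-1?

-1.2

Under do(C=-1), C's equation is replaced by C=-1 for every unit. Per-unit E: -7, -2, 1, -5, 2. Mean = -2.2.
Observing C=-1 restricts to units where C's equation naturally yields -1: Y ∈ {2, -1, 5, -2}. In that subpopulation E = -2, 1, -5, 2, mean -1.
Difference = -2.2 − (-1) = -1.2.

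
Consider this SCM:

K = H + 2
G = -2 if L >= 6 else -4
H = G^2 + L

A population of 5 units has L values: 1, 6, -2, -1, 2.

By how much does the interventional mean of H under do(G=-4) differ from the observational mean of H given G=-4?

Every unit gets G=-4 under the intervention. H values become 17, 22, 14, 15, 18; E[H|do(G=-4)] = 17.2.
E[H|G=-4] averages over only the 4 units with G=-4 (L = 1, -2, -1, 2): H = 17, 14, 15, 18, mean 16.
Difference = 17.2 − 16 = 1.2.

1.2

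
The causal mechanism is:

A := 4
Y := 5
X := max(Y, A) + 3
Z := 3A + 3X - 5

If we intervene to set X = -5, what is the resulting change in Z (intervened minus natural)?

-39

The intervention breaks the incoming arrows to X: X := max(Y, A) + 3 no longer applies, and X = -5.
Z = 3A + 3X - 5  [with A=4, X=-5]  = -8
Without intervention: X = max(Y, A) + 3  [with Y=5, A=4]  = 8; Z = 3A + 3X - 5  [with A=4, X=8]  = 31.
Change = -8 − 31 = -39.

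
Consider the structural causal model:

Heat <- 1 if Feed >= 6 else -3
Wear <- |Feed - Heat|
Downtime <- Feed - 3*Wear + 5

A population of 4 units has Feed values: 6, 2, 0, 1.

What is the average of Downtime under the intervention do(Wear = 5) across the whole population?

-7.75

The intervention sets Wear=5 in all 4 units regardless of Feed. Recomputing Downtime per unit gives -4, -8, -10, -9; average -7.75.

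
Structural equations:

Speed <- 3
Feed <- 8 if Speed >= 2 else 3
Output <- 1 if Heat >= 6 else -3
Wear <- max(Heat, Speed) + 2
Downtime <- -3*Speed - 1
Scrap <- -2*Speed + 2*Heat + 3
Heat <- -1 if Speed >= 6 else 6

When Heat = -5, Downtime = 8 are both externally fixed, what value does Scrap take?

-13

Setting Heat = -5, Downtime = 8 by intervention discards those variables' equations.
Scrap = -2*Speed + 2*Heat + 3  [with Speed=3, Heat=-5]  = -13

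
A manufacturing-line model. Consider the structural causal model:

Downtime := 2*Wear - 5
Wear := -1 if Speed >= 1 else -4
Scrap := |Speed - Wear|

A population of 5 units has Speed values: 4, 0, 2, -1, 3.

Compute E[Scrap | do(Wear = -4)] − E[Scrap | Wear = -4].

2.1

Under do(Wear=-4), Wear's equation is replaced by Wear=-4 for every unit. Per-unit Scrap: 8, 4, 6, 3, 7. Mean = 5.6.
Observing Wear=-4 restricts to units where Wear's equation naturally yields -4: Speed ∈ {0, -1}. In that subpopulation Scrap = 4, 3, mean 3.5.
Difference = 5.6 − 3.5 = 2.1.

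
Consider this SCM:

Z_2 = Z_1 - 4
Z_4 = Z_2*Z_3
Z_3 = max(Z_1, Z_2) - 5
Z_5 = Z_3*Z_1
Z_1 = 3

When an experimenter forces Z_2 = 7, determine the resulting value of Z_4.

14

Under do(Z_2=7), the mechanism Z_2 = Z_1 - 4 is discarded; Z_2 is fixed at 7.
Z_3 = max(Z_1, Z_2) - 5  [with Z_1=3, Z_2=7]  = 2
Z_4 = Z_2*Z_3  [with Z_2=7, Z_3=2]  = 14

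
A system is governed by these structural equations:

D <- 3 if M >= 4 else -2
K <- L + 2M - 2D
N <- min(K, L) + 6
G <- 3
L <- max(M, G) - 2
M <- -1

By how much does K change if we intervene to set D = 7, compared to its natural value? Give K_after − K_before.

-18

Intervening sets D = 7 and removes its equation (D <- 3 if M >= 4 else -2).
L = max(M, G) - 2  [with M=-1, G=3]  = 1
K = L + 2M - 2D  [with L=1, M=-1, D=7]  = -15
Without intervention: L = max(M, G) - 2  [with M=-1, G=3]  = 1; D = 3 if M >= 4 else -2  [with M=-1]  = -2; K = L + 2M - 2D  [with L=1, M=-1, D=-2]  = 3.
Change = -15 − 3 = -18.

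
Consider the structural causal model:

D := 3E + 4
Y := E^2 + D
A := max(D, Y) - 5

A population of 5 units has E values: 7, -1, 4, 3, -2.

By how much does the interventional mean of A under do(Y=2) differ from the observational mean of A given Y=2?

The intervention sets Y=2 in all 5 units regardless of E. Recomputing A per unit gives 20, -3, 11, 8, -3; average 6.6.
E[A|Y=2] averages over only the 2 units with Y=2 (E = -1, -2): A = -3, -3, mean -3.
Difference = 6.6 − (-3) = 9.6.

9.6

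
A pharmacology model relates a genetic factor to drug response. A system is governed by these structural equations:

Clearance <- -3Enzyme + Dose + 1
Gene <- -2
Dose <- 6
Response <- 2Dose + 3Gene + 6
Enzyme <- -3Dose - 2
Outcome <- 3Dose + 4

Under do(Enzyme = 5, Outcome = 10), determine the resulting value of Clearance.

-8

The joint intervention fixes Enzyme = 5, Outcome = 10, removing each variable's own equation.
Clearance = -3Enzyme + Dose + 1  [with Enzyme=5, Dose=6]  = -8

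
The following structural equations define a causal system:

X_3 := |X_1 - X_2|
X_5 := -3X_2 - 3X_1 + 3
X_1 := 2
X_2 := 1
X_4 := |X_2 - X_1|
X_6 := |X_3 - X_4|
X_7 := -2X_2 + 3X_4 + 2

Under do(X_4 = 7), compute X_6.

6

Under do(X_4=7), the mechanism X_4 := |X_2 - X_1| is discarded; X_4 is fixed at 7.
X_3 = |X_1 - X_2|  [with X_1=2, X_2=1]  = 1
X_6 = |X_3 - X_4|  [with X_3=1, X_4=7]  = 6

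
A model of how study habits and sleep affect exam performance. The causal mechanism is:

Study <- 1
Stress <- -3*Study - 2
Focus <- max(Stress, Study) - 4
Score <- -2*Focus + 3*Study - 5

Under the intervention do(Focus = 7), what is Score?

The intervention breaks the incoming arrows to Focus: Focus <- max(Stress, Study) - 4 no longer applies, and Focus = 7.
Score = -2*Focus + 3*Study - 5  [with Focus=7, Study=1]  = -16

-16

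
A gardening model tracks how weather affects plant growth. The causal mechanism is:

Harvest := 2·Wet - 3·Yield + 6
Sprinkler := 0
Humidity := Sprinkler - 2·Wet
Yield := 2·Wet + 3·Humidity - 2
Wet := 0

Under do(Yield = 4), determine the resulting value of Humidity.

0

Under do(Yield=4), the mechanism Yield := 2·Wet + 3·Humidity - 2 is discarded; Yield is fixed at 4.
Since Humidity is not a descendant of the intervened variable, it is unaffected.
Humidity = Sprinkler - 2·Wet  [with Sprinkler=0, Wet=0]  = 0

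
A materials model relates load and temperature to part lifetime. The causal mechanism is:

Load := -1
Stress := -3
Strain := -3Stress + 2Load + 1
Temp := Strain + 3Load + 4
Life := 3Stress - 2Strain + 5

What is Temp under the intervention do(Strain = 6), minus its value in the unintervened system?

The intervention breaks the incoming arrows to Strain: Strain := -3Stress + 2Load + 1 no longer applies, and Strain = 6.
Temp = Strain + 3Load + 4  [with Strain=6, Load=-1]  = 7
Without intervention: Strain = -3Stress + 2Load + 1  [with Stress=-3, Load=-1]  = 8; Temp = Strain + 3Load + 4  [with Strain=8, Load=-1]  = 9.
Change = 7 − 9 = -2.

-2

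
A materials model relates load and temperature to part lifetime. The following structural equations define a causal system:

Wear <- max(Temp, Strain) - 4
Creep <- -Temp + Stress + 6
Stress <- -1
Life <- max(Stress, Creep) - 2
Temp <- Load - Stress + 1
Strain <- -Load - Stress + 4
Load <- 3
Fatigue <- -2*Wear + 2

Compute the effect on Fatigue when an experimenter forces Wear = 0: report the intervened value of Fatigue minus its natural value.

Intervening sets Wear = 0 and removes its equation (Wear <- max(Temp, Strain) - 4).
Fatigue = -2*Wear + 2  [with Wear=0]  = 2
Without intervention: Strain = -Load - Stress + 4  [with Load=3, Stress=-1]  = 2; Temp = Load - Stress + 1  [with Load=3, Stress=-1]  = 5; Wear = max(Temp, Strain) - 4  [with Temp=5, Strain=2]  = 1; Fatigue = -2*Wear + 2  [with Wear=1]  = 0.
Change = 2 − 0 = 2.

2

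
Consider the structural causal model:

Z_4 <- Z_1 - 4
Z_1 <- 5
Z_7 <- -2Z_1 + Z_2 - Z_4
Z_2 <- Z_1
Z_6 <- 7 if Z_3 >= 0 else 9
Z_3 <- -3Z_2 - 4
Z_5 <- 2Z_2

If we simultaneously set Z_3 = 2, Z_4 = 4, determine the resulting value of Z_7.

-9

Under do(Z_3 = 2, Z_4 = 4), each intervened variable's structural equation is replaced by its fixed value.
Z_2 = Z_1  [with Z_1=5]  = 5
Z_7 = -2Z_1 + Z_2 - Z_4  [with Z_1=5, Z_2=5, Z_4=4]  = -9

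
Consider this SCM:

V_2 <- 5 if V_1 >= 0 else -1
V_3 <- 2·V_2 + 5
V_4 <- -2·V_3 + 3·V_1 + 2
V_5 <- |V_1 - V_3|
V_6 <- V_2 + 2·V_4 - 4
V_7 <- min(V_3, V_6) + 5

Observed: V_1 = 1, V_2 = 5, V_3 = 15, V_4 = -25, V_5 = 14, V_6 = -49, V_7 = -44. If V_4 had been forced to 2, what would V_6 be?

5

Under do(V_4=2), the mechanism V_4 <- -2·V_3 + 3·V_1 + 2 is discarded; V_4 is fixed at 2.
V_2 = 5 if V_1 >= 0 else -1  [with V_1=1]  = 5
V_6 = V_2 + 2·V_4 - 4  [with V_2=5, V_4=2]  = 5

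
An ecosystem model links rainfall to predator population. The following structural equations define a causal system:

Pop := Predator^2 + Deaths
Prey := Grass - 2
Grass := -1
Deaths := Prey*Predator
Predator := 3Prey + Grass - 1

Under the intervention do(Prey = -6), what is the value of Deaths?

120

Under do(Prey=-6), the mechanism Prey := Grass - 2 is discarded; Prey is fixed at -6.
Predator = 3Prey + Grass - 1  [with Prey=-6, Grass=-1]  = -20
Deaths = Prey*Predator  [with Prey=-6, Predator=-20]  = 120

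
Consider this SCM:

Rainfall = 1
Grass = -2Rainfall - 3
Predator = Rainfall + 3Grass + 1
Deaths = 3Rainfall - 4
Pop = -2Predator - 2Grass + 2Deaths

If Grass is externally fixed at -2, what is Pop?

do(Grass=-2) replaces the equation Grass = -2Rainfall - 3 with the constant Grass = -2.
Predator = Rainfall + 3Grass + 1  [with Rainfall=1, Grass=-2]  = -4
Deaths = 3Rainfall - 4  [with Rainfall=1]  = -1
Pop = -2Predator - 2Grass + 2Deaths  [with Predator=-4, Grass=-2, Deaths=-1]  = 10

10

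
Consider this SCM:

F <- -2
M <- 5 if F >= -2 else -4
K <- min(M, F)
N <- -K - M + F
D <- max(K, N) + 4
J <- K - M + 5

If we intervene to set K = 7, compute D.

11

do(K=7) replaces the equation K <- min(M, F) with the constant K = 7.
M = 5 if F >= -2 else -4  [with F=-2]  = 5
N = -K - M + F  [with K=7, M=5, F=-2]  = -14
D = max(K, N) + 4  [with K=7, N=-14]  = 11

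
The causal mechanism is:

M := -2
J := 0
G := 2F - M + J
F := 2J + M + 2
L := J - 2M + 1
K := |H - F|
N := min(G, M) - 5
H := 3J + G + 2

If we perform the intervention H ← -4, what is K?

4

Intervening sets H = -4 and removes its equation (H := 3J + G + 2).
F = 2J + M + 2  [with J=0, M=-2]  = 0
K = |H - F|  [with H=-4, F=0]  = 4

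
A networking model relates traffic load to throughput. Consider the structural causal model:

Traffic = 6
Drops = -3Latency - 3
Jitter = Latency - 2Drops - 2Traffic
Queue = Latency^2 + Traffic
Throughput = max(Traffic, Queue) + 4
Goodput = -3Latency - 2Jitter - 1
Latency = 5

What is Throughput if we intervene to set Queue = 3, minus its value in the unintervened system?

-25

The intervention breaks the incoming arrows to Queue: Queue = Latency^2 + Traffic no longer applies, and Queue = 3.
Throughput = max(Traffic, Queue) + 4  [with Traffic=6, Queue=3]  = 10
Without intervention: Queue = Latency^2 + Traffic  [with Latency=5, Traffic=6]  = 31; Throughput = max(Traffic, Queue) + 4  [with Traffic=6, Queue=31]  = 35.
Change = 10 − 35 = -25.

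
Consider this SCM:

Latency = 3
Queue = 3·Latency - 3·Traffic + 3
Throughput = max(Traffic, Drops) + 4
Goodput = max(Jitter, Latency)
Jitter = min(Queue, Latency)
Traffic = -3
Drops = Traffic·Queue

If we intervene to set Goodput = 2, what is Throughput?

Intervening sets Goodput = 2 and removes its equation (Goodput = max(Jitter, Latency)).
Since Throughput is not a descendant of the intervened variable, it is unaffected.
Queue = 3·Latency - 3·Traffic + 3  [with Latency=3, Traffic=-3]  = 21
Drops = Traffic·Queue  [with Traffic=-3, Queue=21]  = -63
Throughput = max(Traffic, Drops) + 4  [with Traffic=-3, Drops=-63]  = 1

1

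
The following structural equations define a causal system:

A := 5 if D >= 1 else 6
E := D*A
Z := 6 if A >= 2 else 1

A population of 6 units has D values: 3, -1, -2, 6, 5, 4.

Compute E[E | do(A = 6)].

15

Under do(A=6), A's equation is replaced by A=6 for every unit. Per-unit E: 18, -6, -12, 36, 30, 24. Mean = 15.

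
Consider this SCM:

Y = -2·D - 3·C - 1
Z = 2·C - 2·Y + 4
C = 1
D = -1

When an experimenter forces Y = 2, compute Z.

2

The intervention breaks the incoming arrows to Y: Y = -2·D - 3·C - 1 no longer applies, and Y = 2.
Z = 2·C - 2·Y + 4  [with C=1, Y=2]  = 2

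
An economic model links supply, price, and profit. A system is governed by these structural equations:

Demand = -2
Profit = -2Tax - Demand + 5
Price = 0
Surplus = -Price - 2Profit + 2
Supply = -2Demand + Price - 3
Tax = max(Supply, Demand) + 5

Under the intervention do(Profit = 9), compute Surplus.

-16

The intervention breaks the incoming arrows to Profit: Profit = -2Tax - Demand + 5 no longer applies, and Profit = 9.
Surplus = -Price - 2Profit + 2  [with Price=0, Profit=9]  = -16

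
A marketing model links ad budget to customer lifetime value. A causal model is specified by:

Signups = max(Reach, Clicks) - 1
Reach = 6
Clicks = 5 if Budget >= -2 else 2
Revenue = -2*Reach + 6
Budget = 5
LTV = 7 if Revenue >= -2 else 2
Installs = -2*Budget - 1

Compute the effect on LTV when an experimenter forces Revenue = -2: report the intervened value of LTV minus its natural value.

5

Intervening sets Revenue = -2 and removes its equation (Revenue = -2*Reach + 6).
LTV = 7 if Revenue >= -2 else 2  [with Revenue=-2]  = 7
Without intervention: Revenue = -2*Reach + 6  [with Reach=6]  = -6; LTV = 7 if Revenue >= -2 else 2  [with Revenue=-6]  = 2.
Change = 7 − 2 = 5.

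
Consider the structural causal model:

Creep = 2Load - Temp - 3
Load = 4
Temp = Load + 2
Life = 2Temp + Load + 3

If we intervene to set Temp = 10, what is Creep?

The intervention breaks the incoming arrows to Temp: Temp = Load + 2 no longer applies, and Temp = 10.
Creep = 2Load - Temp - 3  [with Load=4, Temp=10]  = -5

-5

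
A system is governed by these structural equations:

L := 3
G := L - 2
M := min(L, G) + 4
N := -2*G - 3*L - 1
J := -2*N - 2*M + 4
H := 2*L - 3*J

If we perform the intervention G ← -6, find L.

3

Under do(G=-6), the mechanism G := L - 2 is discarded; G is fixed at -6.
L is not downstream of the intervention, so its value is determined by the original equations.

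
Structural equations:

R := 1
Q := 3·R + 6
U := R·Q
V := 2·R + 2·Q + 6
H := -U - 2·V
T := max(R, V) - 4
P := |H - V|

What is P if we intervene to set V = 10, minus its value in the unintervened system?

-48

The intervention breaks the incoming arrows to V: V := 2·R + 2·Q + 6 no longer applies, and V = 10.
Q = 3·R + 6  [with R=1]  = 9
U = R·Q  [with R=1, Q=9]  = 9
H = -U - 2·V  [with U=9, V=10]  = -29
P = |H - V|  [with H=-29, V=10]  = 39
Without intervention: Q = 3·R + 6  [with R=1]  = 9; U = R·Q  [with R=1, Q=9]  = 9; V = 2·R + 2·Q + 6  [with R=1, Q=9]  = 26; H = -U - 2·V  [with U=9, V=26]  = -61; P = |H - V|  [with H=-61, V=26]  = 87.
Change = 39 − 87 = -48.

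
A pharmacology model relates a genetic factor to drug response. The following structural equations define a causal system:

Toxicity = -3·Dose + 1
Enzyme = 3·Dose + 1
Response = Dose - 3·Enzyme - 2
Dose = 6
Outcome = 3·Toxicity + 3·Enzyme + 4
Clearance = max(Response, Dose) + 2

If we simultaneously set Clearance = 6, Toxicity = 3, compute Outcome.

70

Setting Clearance = 6, Toxicity = 3 by intervention discards those variables' equations.
Enzyme = 3·Dose + 1  [with Dose=6]  = 19
Outcome = 3·Toxicity + 3·Enzyme + 4  [with Toxicity=3, Enzyme=19]  = 70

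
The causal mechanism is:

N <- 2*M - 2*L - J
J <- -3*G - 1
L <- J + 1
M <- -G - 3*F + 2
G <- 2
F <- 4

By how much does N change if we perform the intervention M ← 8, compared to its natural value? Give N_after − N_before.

40

The intervention breaks the incoming arrows to M: M <- -G - 3*F + 2 no longer applies, and M = 8.
J = -3*G - 1  [with G=2]  = -7
L = J + 1  [with J=-7]  = -6
N = 2*M - 2*L - J  [with M=8, L=-6, J=-7]  = 35
Without intervention: M = -G - 3*F + 2  [with G=2, F=4]  = -12; J = -3*G - 1  [with G=2]  = -7; L = J + 1  [with J=-7]  = -6; N = 2*M - 2*L - J  [with M=-12, L=-6, J=-7]  = -5.
Change = 35 − (-5) = 40.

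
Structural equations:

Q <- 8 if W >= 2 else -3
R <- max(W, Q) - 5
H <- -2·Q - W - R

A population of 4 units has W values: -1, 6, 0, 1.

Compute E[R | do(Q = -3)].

Every unit gets Q=-3 under the intervention. R values become -6, 1, -5, -4; E[R|do(Q=-3)] = -3.5.

-3.5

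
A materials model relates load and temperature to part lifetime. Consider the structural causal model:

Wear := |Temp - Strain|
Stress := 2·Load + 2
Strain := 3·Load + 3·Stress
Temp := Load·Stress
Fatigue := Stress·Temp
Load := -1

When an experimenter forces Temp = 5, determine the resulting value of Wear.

Intervening sets Temp = 5 and removes its equation (Temp := Load·Stress).
Stress = 2·Load + 2  [with Load=-1]  = 0
Strain = 3·Load + 3·Stress  [with Load=-1, Stress=0]  = -3
Wear = |Temp - Strain|  [with Temp=5, Strain=-3]  = 8

8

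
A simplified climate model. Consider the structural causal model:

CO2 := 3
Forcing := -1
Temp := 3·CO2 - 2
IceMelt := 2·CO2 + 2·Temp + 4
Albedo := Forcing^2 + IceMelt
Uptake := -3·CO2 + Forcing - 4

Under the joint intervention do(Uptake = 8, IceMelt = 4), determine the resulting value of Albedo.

Setting Uptake = 8, IceMelt = 4 by intervention discards those variables' equations.
Albedo = Forcing^2 + IceMelt  [with Forcing=-1, IceMelt=4]  = 5

5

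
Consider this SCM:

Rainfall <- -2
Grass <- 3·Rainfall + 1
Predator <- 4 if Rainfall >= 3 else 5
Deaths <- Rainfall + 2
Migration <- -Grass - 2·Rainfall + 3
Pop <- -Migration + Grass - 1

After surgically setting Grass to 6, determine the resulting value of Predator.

The intervention breaks the incoming arrows to Grass: Grass <- 3·Rainfall + 1 no longer applies, and Grass = 6.
Since Predator is not a descendant of the intervened variable, it is unaffected.
Predator = 4 if Rainfall >= 3 else 5  [with Rainfall=-2]  = 5

5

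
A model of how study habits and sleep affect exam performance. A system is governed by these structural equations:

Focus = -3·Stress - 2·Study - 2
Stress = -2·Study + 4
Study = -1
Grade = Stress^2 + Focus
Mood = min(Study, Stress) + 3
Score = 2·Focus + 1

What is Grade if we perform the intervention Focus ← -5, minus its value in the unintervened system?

13

The intervention breaks the incoming arrows to Focus: Focus = -3·Stress - 2·Study - 2 no longer applies, and Focus = -5.
Stress = -2·Study + 4  [with Study=-1]  = 6
Grade = Stress^2 + Focus  [with Stress=6, Focus=-5]  = 31
Without intervention: Stress = -2·Study + 4  [with Study=-1]  = 6; Focus = -3·Stress - 2·Study - 2  [with Stress=6, Study=-1]  = -18; Grade = Stress^2 + Focus  [with Stress=6, Focus=-18]  = 18.
Change = 31 − 18 = 13.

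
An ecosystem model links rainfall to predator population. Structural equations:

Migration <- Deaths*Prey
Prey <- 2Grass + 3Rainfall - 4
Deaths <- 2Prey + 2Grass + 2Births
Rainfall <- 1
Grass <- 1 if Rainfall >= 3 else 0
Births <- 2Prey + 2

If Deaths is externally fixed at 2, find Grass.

0

Under do(Deaths=2), the mechanism Deaths <- 2Prey + 2Grass + 2Births is discarded; Deaths is fixed at 2.
No directed path runs from Deaths to Grass, so Grass keeps its natural value.
Grass = 1 if Rainfall >= 3 else 0  [with Rainfall=1]  = 0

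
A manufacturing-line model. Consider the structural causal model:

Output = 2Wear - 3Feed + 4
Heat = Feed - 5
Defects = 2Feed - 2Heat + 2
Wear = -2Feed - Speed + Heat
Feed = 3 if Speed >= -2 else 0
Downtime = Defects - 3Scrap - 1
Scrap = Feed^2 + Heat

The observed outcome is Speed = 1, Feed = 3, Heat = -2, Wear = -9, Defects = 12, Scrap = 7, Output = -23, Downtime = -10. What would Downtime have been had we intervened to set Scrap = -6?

Intervening sets Scrap = -6 and removes its equation (Scrap = Feed^2 + Heat).
Feed = 3 if Speed >= -2 else 0  [with Speed=1]  = 3
Heat = Feed - 5  [with Feed=3]  = -2
Defects = 2Feed - 2Heat + 2  [with Feed=3, Heat=-2]  = 12
Downtime = Defects - 3Scrap - 1  [with Defects=12, Scrap=-6]  = 29

29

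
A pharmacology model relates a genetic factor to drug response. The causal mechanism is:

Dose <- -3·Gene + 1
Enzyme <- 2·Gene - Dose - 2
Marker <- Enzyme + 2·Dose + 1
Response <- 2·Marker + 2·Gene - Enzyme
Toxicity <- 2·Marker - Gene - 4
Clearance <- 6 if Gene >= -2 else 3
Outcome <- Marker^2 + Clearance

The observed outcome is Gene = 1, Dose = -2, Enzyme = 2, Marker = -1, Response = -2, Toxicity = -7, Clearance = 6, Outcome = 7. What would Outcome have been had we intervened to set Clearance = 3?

do(Clearance=3) replaces the equation Clearance <- 6 if Gene >= -2 else 3 with the constant Clearance = 3.
Dose = -3·Gene + 1  [with Gene=1]  = -2
Enzyme = 2·Gene - Dose - 2  [with Gene=1, Dose=-2]  = 2
Marker = Enzyme + 2·Dose + 1  [with Enzyme=2, Dose=-2]  = -1
Outcome = Marker^2 + Clearance  [with Marker=-1, Clearance=3]  = 4

4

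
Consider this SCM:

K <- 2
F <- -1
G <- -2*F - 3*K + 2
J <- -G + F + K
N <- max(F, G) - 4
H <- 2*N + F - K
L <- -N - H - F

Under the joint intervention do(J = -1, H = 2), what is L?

Setting J = -1, H = 2 by intervention discards those variables' equations.
G = -2*F - 3*K + 2  [with F=-1, K=2]  = -2
N = max(F, G) - 4  [with F=-1, G=-2]  = -5
L = -N - H - F  [with N=-5, H=2, F=-1]  = 4

4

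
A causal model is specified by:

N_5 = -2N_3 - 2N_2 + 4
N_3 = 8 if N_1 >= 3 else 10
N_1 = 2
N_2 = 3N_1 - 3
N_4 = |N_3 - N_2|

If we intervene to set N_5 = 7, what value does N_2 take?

3

Under do(N_5=7), the mechanism N_5 = -2N_3 - 2N_2 + 4 is discarded; N_5 is fixed at 7.
No directed path runs from N_5 to N_2, so N_2 keeps its natural value.
N_2 = 3N_1 - 3  [with N_1=2]  = 3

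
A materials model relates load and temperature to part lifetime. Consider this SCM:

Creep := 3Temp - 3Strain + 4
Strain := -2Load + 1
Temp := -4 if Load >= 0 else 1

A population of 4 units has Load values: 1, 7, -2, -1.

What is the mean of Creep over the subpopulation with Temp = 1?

-5

Conditioning on Temp=1 selects the 2 unit(s) with Load ∈ {-2, -1}. Their Creep values: -8, -2. Mean = -5.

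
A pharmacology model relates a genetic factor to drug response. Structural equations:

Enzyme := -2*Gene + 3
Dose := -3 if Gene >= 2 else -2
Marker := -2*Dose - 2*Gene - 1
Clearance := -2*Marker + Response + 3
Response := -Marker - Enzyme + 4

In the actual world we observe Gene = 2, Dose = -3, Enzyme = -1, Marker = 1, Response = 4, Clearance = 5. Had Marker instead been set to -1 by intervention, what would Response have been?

Intervening sets Marker = -1 and removes its equation (Marker := -2*Dose - 2*Gene - 1).
Enzyme = -2*Gene + 3  [with Gene=2]  = -1
Response = -Marker - Enzyme + 4  [with Marker=-1, Enzyme=-1]  = 6

6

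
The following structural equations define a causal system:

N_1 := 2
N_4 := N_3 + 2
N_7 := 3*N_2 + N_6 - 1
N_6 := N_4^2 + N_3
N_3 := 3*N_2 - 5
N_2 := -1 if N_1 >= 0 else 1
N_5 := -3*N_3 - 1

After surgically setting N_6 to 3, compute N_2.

do(N_6=3) replaces the equation N_6 := N_4^2 + N_3 with the constant N_6 = 3.
N_2 is not downstream of the intervention, so its value is determined by the original equations.
N_2 = -1 if N_1 >= 0 else 1  [with N_1=2]  = -1

-1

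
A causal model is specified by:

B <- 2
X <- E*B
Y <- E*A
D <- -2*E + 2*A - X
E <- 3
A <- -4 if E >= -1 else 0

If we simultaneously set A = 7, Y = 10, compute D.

2

Setting A = 7, Y = 10 by intervention discards those variables' equations.
X = E*B  [with E=3, B=2]  = 6
D = -2*E + 2*A - X  [with E=3, A=7, X=6]  = 2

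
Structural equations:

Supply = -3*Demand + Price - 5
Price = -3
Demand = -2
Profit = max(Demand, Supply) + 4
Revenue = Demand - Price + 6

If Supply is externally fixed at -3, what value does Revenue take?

7

The intervention breaks the incoming arrows to Supply: Supply = -3*Demand + Price - 5 no longer applies, and Supply = -3.
Revenue is not downstream of the intervention, so its value is determined by the original equations.
Revenue = Demand - Price + 6  [with Demand=-2, Price=-3]  = 7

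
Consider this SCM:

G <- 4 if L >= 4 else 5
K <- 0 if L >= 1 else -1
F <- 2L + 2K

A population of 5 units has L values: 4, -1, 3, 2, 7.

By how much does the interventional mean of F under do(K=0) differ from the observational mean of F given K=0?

Under do(K=0), K's equation is replaced by K=0 for every unit. Per-unit F: 8, -2, 6, 4, 14. Mean = 6.
E[F|K=0] averages over only the 4 units with K=0 (L = 4, 3, 2, 7): F = 8, 6, 4, 14, mean 8.
Difference = 6 − 8 = -2.

-2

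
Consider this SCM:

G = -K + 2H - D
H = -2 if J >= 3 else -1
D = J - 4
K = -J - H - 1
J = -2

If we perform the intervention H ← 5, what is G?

do(H=5) replaces the equation H = -2 if J >= 3 else -1 with the constant H = 5.
D = J - 4  [with J=-2]  = -6
K = -J - H - 1  [with J=-2, H=5]  = -4
G = -K + 2H - D  [with K=-4, H=5, D=-6]  = 20

20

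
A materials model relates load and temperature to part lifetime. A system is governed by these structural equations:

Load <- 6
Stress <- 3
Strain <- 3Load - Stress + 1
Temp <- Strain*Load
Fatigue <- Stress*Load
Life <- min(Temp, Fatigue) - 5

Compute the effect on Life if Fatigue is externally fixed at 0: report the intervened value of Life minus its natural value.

The intervention breaks the incoming arrows to Fatigue: Fatigue <- Stress*Load no longer applies, and Fatigue = 0.
Strain = 3Load - Stress + 1  [with Load=6, Stress=3]  = 16
Temp = Strain*Load  [with Strain=16, Load=6]  = 96
Life = min(Temp, Fatigue) - 5  [with Temp=96, Fatigue=0]  = -5
Without intervention: Strain = 3Load - Stress + 1  [with Load=6, Stress=3]  = 16; Temp = Strain*Load  [with Strain=16, Load=6]  = 96; Fatigue = Stress*Load  [with Stress=3, Load=6]  = 18; Life = min(Temp, Fatigue) - 5  [with Temp=96, Fatigue=18]  = 13.
Change = -5 − 13 = -18.

-18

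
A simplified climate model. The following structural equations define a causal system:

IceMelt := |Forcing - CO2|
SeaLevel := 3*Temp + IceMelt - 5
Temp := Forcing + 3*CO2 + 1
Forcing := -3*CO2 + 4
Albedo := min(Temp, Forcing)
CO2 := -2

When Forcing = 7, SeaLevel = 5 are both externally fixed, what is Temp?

The joint intervention fixes Forcing = 7, SeaLevel = 5, removing each variable's own equation.
Temp = Forcing + 3*CO2 + 1  [with Forcing=7, CO2=-2]  = 2

2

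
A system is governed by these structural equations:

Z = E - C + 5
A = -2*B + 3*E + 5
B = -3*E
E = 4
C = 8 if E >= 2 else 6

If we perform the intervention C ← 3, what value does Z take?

Under do(C=3), the mechanism C = 8 if E >= 2 else 6 is discarded; C is fixed at 3.
Z = E - C + 5  [with E=4, C=3]  = 6

6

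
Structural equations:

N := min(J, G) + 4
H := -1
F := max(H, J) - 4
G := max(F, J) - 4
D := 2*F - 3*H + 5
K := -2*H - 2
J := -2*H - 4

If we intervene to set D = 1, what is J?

-2

Under do(D=1), the mechanism D := 2*F - 3*H + 5 is discarded; D is fixed at 1.
No directed path runs from D to J, so J keeps its natural value.
J = -2*H - 4  [with H=-1]  = -2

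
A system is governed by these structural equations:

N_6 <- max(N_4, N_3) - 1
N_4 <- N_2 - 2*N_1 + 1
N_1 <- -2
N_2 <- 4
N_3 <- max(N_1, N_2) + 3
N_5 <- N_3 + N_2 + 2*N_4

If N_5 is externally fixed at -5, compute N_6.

The intervention breaks the incoming arrows to N_5: N_5 <- N_3 + N_2 + 2*N_4 no longer applies, and N_5 = -5.
Since N_6 is not a descendant of the intervened variable, it is unaffected.
N_3 = max(N_1, N_2) + 3  [with N_1=-2, N_2=4]  = 7
N_4 = N_2 - 2*N_1 + 1  [with N_2=4, N_1=-2]  = 9
N_6 = max(N_4, N_3) - 1  [with N_4=9, N_3=7]  = 8

8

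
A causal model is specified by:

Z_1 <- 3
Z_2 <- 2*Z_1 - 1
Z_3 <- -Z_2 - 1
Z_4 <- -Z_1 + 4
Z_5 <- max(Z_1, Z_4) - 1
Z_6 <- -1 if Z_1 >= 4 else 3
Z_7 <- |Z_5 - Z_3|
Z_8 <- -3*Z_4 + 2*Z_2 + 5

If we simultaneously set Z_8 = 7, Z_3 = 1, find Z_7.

1

Under do(Z_8 = 7, Z_3 = 1), each intervened variable's structural equation is replaced by its fixed value.
Z_4 = -Z_1 + 4  [with Z_1=3]  = 1
Z_5 = max(Z_1, Z_4) - 1  [with Z_1=3, Z_4=1]  = 2
Z_7 = |Z_5 - Z_3|  [with Z_5=2, Z_3=1]  = 1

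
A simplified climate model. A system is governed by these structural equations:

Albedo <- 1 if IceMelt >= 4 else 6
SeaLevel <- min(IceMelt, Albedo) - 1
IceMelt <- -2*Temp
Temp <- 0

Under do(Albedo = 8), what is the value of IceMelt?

0

Under do(Albedo=8), the mechanism Albedo <- 1 if IceMelt >= 4 else 6 is discarded; Albedo is fixed at 8.
Since IceMelt is not a descendant of the intervened variable, it is unaffected.
IceMelt = -2*Temp  [with Temp=0]  = 0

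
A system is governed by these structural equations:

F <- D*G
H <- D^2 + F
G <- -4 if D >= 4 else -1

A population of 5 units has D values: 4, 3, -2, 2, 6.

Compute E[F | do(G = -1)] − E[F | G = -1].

do(G=-1) breaks G's dependence on D. With G=-1 fixed, F across the units is -4, -3, 2, -2, -6, mean -2.6.
Observing G=-1 restricts to units where G's equation naturally yields -1: D ∈ {3, -2, 2}. In that subpopulation F = -3, 2, -2, mean -1.
Difference = -2.6 − (-1) = -1.6.

-1.6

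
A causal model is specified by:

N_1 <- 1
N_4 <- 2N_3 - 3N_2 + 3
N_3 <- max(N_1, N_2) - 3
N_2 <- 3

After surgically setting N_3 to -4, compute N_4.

The intervention breaks the incoming arrows to N_3: N_3 <- max(N_1, N_2) - 3 no longer applies, and N_3 = -4.
N_4 = 2N_3 - 3N_2 + 3  [with N_3=-4, N_2=3]  = -14

-14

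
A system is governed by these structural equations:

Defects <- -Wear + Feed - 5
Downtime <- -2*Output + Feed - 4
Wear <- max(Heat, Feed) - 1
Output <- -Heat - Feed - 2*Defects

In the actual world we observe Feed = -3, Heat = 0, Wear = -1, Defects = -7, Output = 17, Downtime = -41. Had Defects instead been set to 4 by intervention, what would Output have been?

Intervening sets Defects = 4 and removes its equation (Defects <- -Wear + Feed - 5).
Output = -Heat - Feed - 2*Defects  [with Heat=0, Feed=-3, Defects=4]  = -5

-5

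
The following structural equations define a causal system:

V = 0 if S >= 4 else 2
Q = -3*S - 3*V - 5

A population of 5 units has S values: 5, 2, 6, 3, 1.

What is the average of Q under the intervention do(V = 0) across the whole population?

The intervention sets V=0 in all 5 units regardless of S. Recomputing Q per unit gives -20, -11, -23, -14, -8; average -15.2.

-15.2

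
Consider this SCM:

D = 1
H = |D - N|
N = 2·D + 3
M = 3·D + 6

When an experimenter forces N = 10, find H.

Under do(N=10), the mechanism N = 2·D + 3 is discarded; N is fixed at 10.
H = |D - N|  [with D=1, N=10]  = 9

9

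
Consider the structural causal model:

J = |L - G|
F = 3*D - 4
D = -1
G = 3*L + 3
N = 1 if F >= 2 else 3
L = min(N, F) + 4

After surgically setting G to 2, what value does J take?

5

The intervention breaks the incoming arrows to G: G = 3*L + 3 no longer applies, and G = 2.
F = 3*D - 4  [with D=-1]  = -7
N = 1 if F >= 2 else 3  [with F=-7]  = 3
L = min(N, F) + 4  [with N=3, F=-7]  = -3
J = |L - G|  [with L=-3, G=2]  = 5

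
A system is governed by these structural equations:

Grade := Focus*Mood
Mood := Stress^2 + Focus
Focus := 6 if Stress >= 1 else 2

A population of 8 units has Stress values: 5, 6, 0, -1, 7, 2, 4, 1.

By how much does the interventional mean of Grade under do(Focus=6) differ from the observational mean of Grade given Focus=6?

Every unit gets Focus=6 under the intervention. Grade values become 186, 252, 36, 42, 330, 60, 132, 42; E[Grade|do(Focus=6)] = 135.
E[Grade|Focus=6] averages over only the 6 units with Focus=6 (Stress = 5, 6, 7, 2, 4, 1): Grade = 186, 252, 330, 60, 132, 42, mean 167.
Difference = 135 − 167 = -32.

-32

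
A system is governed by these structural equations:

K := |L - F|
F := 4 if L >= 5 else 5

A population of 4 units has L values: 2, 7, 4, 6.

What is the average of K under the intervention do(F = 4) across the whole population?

1.75

The intervention sets F=4 in all 4 units regardless of L. Recomputing K per unit gives 2, 3, 0, 2; average 1.75.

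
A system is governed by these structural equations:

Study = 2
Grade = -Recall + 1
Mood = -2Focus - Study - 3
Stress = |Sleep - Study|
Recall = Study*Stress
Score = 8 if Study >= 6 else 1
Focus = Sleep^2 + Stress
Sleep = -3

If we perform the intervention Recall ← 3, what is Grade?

-2

do(Recall=3) replaces the equation Recall = Study*Stress with the constant Recall = 3.
Grade = -Recall + 1  [with Recall=3]  = -2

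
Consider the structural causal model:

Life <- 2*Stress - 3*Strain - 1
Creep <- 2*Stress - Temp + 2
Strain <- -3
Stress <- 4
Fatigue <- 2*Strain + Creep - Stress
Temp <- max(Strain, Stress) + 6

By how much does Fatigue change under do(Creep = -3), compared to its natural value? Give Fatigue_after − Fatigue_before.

Intervening sets Creep = -3 and removes its equation (Creep <- 2*Stress - Temp + 2).
Fatigue = 2*Strain + Creep - Stress  [with Strain=-3, Creep=-3, Stress=4]  = -13
Without intervention: Temp = max(Strain, Stress) + 6  [with Strain=-3, Stress=4]  = 10; Creep = 2*Stress - Temp + 2  [with Stress=4, Temp=10]  = 0; Fatigue = 2*Strain + Creep - Stress  [with Strain=-3, Creep=0, Stress=4]  = -10.
Change = -13 − (-10) = -3.

-3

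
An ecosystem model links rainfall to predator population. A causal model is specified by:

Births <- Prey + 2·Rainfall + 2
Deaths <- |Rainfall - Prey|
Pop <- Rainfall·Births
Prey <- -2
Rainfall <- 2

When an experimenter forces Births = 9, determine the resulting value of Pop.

18

do(Births=9) replaces the equation Births <- Prey + 2·Rainfall + 2 with the constant Births = 9.
Pop = Rainfall·Births  [with Rainfall=2, Births=9]  = 18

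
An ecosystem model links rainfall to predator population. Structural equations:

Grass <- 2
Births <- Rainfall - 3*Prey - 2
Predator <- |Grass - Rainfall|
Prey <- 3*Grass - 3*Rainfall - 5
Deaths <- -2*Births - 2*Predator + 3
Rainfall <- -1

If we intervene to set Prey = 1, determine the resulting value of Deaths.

The intervention breaks the incoming arrows to Prey: Prey <- 3*Grass - 3*Rainfall - 5 no longer applies, and Prey = 1.
Predator = |Grass - Rainfall|  [with Grass=2, Rainfall=-1]  = 3
Births = Rainfall - 3*Prey - 2  [with Rainfall=-1, Prey=1]  = -6
Deaths = -2*Births - 2*Predator + 3  [with Births=-6, Predator=3]  = 9

9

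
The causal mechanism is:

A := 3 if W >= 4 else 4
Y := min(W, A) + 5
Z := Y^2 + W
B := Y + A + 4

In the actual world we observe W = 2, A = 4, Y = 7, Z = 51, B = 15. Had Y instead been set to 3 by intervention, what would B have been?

11

do(Y=3) replaces the equation Y := min(W, A) + 5 with the constant Y = 3.
A = 3 if W >= 4 else 4  [with W=2]  = 4
B = Y + A + 4  [with Y=3, A=4]  = 11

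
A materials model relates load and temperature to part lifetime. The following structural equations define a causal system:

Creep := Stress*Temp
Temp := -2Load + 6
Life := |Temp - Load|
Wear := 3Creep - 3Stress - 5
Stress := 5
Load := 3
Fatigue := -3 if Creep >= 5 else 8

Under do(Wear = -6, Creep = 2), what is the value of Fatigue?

Setting Wear = -6, Creep = 2 by intervention discards those variables' equations.
Fatigue = -3 if Creep >= 5 else 8  [with Creep=2]  = 8

8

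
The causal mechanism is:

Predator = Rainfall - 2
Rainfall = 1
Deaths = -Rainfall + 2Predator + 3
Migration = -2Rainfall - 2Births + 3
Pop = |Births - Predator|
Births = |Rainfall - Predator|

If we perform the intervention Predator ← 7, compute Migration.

do(Predator=7) replaces the equation Predator = Rainfall - 2 with the constant Predator = 7.
Births = |Rainfall - Predator|  [with Rainfall=1, Predator=7]  = 6
Migration = -2Rainfall - 2Births + 3  [with Rainfall=1, Births=6]  = -11

-11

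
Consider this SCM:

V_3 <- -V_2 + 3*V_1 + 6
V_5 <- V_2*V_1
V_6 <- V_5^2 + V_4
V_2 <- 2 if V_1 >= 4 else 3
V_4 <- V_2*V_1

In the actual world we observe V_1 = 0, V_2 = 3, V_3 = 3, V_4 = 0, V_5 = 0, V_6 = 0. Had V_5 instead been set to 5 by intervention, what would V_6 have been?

The intervention breaks the incoming arrows to V_5: V_5 <- V_2*V_1 no longer applies, and V_5 = 5.
V_2 = 2 if V_1 >= 4 else 3  [with V_1=0]  = 3
V_4 = V_2*V_1  [with V_2=3, V_1=0]  = 0
V_6 = V_5^2 + V_4  [with V_5=5, V_4=0]  = 25

25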